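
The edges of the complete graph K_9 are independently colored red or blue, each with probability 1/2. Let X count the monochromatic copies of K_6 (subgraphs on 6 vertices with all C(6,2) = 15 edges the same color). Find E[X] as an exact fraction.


Let X = Σ_S X_S over the C(9, 6) = 84 subsets S of size 6, where X_S = 1 if the K_6 on S is monochromatic.
For a fixed S, the K_6 on S has C(6, 2) = 15 edges. P[all 15 edges red] = (1/2)^15, and likewise for blue, so P[monochromatic] = 2·(1/2)^15 = 2^{1 − 15} = 1/16384.
By linearity of expectation: E[X] = C(9, 6) · 2^{1 − 15} = 84 · 1/16384 = 21/4096.
Numerically: E[X] ≈ 0.005.

E[X] = C(9,6)·2^(1−C(6,2)) = 21/4096 ≈ 0.005.


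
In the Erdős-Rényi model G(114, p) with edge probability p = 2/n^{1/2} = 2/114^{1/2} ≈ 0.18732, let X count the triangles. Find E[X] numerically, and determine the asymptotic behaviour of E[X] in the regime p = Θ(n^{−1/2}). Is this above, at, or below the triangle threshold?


Number of potential triangles: C(114, 3) = 240464.
Each occurs with probability p³ ≈ (0.18732)³ ≈ 6.5725320e-03.
By linearity: E[X] = C(114, 3)·p³ ≈ 240464 · 6.5725320e-03 ≈ 1580.45734.
Since α = 1/2 < 1, p = c/n^{1/2} ≫ 1/n is above the triangle threshold p ~ 1/n. Asymptotically E[X] ~ (c³/6)·n^{3(1−α)} = (2³/6)·n^{1.5} → ∞; triangles are abundant w.h.p.

E[X] ≈ 1580.45734; in regime p = Θ(1/n^{1/2}) E[X] diverges (above the triangle threshold p ~ 1/n).


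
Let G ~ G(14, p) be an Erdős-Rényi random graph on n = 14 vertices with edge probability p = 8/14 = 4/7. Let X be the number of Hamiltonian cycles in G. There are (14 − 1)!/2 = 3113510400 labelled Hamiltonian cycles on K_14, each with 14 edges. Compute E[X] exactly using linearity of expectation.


K_14 has (14 − 1)!/2 = 3113510400 labelled Hamiltonian cycles.
For each such Hamiltonian cycle H, let X_H = 1 if all 14 edges of H are present in G. Then P[X_H = 1] = p^{14} = (4/7)^{14} = 268435456/678223072849.
By linearity: E[X] = Σ_H E[X_H] = 3113510400 · p^{14} = 3113510400 · 268435456/678223072849 = 119396654854963200/96889010407.
Numerically: E[X] ≈ 1.232e+06.

E[X] = 3113510400 · (4/7)^{14} = 119396654854963200/96889010407 ≈ 1.232e+06.


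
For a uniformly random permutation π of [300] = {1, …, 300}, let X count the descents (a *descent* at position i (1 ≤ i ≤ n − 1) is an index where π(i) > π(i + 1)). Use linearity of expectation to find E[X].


Write X = Σ X_I over i = 1, …, 299, with X_I the indicator of one descent.
There are 299 indicators.
For each fixed i, the pair (π(i), π(i+1)) is a uniformly random ordered pair of distinct values from {1, …, 300}; by symmetry P[π(i) > π(i+1)] = 1/2.
By linearity: E[X] = 299 · (1/2) = (300 − 1) · (1/2) = 299/2 ≈ 149.500000.

E[X] = 299/2 = 149.500000.


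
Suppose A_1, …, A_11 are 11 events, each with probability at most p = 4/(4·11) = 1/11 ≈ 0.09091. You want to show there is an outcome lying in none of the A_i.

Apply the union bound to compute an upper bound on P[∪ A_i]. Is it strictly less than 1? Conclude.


Union bound: P[∪_{i=1}^{11} A_i] ≤ Σ_i P[A_i] ≤ 11·p = 11·(1/11) = 1.
Numerically: 1 ≈ 1.00000.
Is 1 < 1? NO.
Since the bound 1 is ≥ 1, the union bound is uninformative here; it does NOT by itself certify existence.

11·p = 1 ≈ 1.00000; existence NOT certified by the union bound.


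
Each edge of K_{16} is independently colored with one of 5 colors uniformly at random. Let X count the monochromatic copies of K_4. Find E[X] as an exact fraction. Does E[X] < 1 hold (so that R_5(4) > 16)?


E[X] = C(16, 4) · 5^{1 − 6} = 1820 · 5^{−5} = 1820/3125.
As a reduced fraction: E[X] = 364/625 ≈ 0.5824.
Is E[X] < 1? YES.
Since E[X] < 1, there exists a 5-coloring of K_{16} with no monochromatic K_4; hence R_5(4) > 16.

E[X] = 364/625 ≈ 0.5824; E[X] < 1, so R_5(4) > 16.


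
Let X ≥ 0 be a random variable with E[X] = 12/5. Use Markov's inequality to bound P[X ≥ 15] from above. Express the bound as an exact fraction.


μ = E[X] = 12/5, a = 15.
Markov: P[X ≥ 15] ≤ μ/a = (12/5)/15 = 4/25.
Numerically: ≈ 0.1600.
(Since a = 15 > μ = 2.4000, the bound 4/25 is < 1 and informative.)

P[X ≥ 15] ≤ 4/25 ≈ 0.1600.


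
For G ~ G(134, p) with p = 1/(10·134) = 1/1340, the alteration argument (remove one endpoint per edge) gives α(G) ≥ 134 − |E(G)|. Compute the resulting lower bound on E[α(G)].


E[|E(G)|] = C(134, 2)·p = 8911 · (1/1340) = 133/20.
E[α(G)] ≥ n − E[|E(G)|] = 134 − 133/20 = 2547/20.
Numerically: ≈ 127.350.
(This is only a lower bound; the true E[α(G)] may be larger.)

E[α(G)] ≥ 2547/20 ≈ 127.350.


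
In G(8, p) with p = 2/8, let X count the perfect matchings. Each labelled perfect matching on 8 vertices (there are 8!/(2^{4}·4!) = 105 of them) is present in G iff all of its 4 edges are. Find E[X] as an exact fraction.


K_8 has 8!/(2^{4}·4!) = 105 labelled perfect matchings.
For each such perfect matching H, let X_H = 1 if all 4 edges of H are present in G. Then P[X_H = 1] = p^{4} = (1/4)^{4} = 1/256.
Summing the indicators: E[X] = Σ_H E[X_H] = 105 · p^{4} = 105 · 1/256 = 105/256.
Numerically: E[X] ≈ 0.4102.

E[X] = 105 · (1/4)^{4} = 105/256 ≈ 0.4102.


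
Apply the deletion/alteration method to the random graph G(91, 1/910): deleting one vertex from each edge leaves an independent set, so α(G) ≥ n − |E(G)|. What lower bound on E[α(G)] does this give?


E[|E(G)|] = C(91, 2)·p = 4095 · (1/910) = 9/2.
E[α(G)] ≥ n − E[|E(G)|] = 91 − 9/2 = 173/2.
Numerically: ≈ 86.500.
(This is only a lower bound; the true E[α(G)] may be larger.)

E[α(G)] ≥ 173/2 ≈ 86.500.


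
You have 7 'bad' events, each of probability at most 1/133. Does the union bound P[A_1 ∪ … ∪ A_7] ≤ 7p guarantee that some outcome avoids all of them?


Union bound: P[∪_{i=1}^{7} A_i] ≤ Σ_i P[A_i] ≤ 7·p = 7·(1/133) = 1/19.
Numerically: 1/19 ≈ 0.053.
Is 1/19 < 1? YES.
Since P[∪ A_i] ≤ 1/19 < 1, the complement has P[∩ A_i^c] ≥ 1 − 1/19 = 18/19 > 0, so some outcome avoids every A_i.

7·p = 1/19 ≈ 0.053; existence CERTIFIED by the union bound.


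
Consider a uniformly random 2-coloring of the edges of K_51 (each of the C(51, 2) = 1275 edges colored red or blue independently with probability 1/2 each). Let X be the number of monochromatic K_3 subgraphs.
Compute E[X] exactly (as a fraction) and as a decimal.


Let X = Σ_S X_S over the C(51, 3) = 20825 subsets S of size 3, where X_S = 1 if the K_3 on S is monochromatic.
For a fixed S, the K_3 on S has C(3, 2) = 3 edges. P[all 3 edges red] = (1/2)^3, and likewise for blue, so P[monochromatic] = 2·(1/2)^3 = 2^{1 − 3} = 1/4.
Summing: E[X] = C(51, 3) · 2^{1 − 3} = 20825 · 1/4 = 20825/4.
Numerically: E[X] ≈ 5206.250.

E[X] = C(51,3)·2^(1−C(3,2)) = 20825/4 ≈ 5206.250.


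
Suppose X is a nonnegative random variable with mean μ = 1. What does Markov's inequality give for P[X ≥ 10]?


μ = E[X] = 1, a = 10.
Markov: P[X ≥ 10] ≤ μ/a = (1)/10 = 1/10.
Numerically: ≈ 0.1000.
(Since a = 10 > μ = 1.0000, the bound 1/10 is < 1 and informative.)

P[X ≥ 10] ≤ 1/10 ≈ 0.1000.


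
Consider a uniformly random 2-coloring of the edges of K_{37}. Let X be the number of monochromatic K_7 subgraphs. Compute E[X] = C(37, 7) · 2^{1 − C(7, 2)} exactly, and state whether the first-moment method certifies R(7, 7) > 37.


E[X] = C(37, 7) · 2^{1 − 21} = 10295472 · 2^{−20} = 10295472/1048576.
As a reduced fraction: E[X] = 643467/65536 ≈ 9.8185272.
Is E[X] < 1? NO.
Since E[X] ≥ 1, the first-moment bound is inconclusive at n = 37; it does NOT by itself certify R(7, 7) > 37.

E[X] = 643467/65536 ≈ 9.8185272; E[X] ≥ 1; first-moment method inconclusive here.


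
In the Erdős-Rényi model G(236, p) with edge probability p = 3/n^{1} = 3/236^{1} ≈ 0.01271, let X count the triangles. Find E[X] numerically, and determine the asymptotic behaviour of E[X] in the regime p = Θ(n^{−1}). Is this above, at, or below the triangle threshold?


Number of potential triangles: C(236, 3) = 2162940.
Each occurs with probability p³ ≈ (0.01271)³ ≈ 2.054129e-06.
By linearity: E[X] = C(236, 3)·p³ ≈ 2162940 · 2.054129e-06 ≈ 4.4430.
Here α = 1, so p = 3/n is exactly at the triangle threshold p ~ 1/n. Asymptotically E[X] → c³/6 = 3³/6 = 9/2 ≈ 4.5000, a bounded constant. In this regime the triangle count is asymptotically Poisson(c³/6).

E[X] ≈ 4.4430; in regime p = Θ(1/n^{1}) E[X] stays bounded (at the triangle threshold p ~ 1/n).


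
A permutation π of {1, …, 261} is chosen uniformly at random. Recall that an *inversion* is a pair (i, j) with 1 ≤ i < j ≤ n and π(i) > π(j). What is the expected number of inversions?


Write X = Σ X_I over the C(261, 2) = 33930 pairs i < j, with X_I the indicator of one inversion.
There are 33930 indicators.
For each fixed pair i < j, the values π(i) and π(j) are two distinct elements of {1, …, 261} in uniformly random order; by symmetry P[π(i) > π(j)] = 1/2.
By linearity: E[X] = 33930 · (1/2) = C(261, 2) · (1/2) = 33930/2 = 16965 ≈ 16965.000.

E[X] = 16965 = 16965.000.


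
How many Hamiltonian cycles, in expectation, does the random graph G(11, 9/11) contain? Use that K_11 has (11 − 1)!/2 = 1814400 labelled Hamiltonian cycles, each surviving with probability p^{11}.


K_11 has (11 − 1)!/2 = 1814400 labelled Hamiltonian cycles.
For each such Hamiltonian cycle H, let X_H = 1 if all 11 edges of H are present in G. Then P[X_H = 1] = p^{11} = (9/11)^{11} = 31381059609/285311670611.
By linearity of expectation: E[X] = Σ_H E[X_H] = 1814400 · p^{11} = 1814400 · 31381059609/285311670611 = 56937794554569600/285311670611.
Numerically: E[X] ≈ 199563.

E[X] = 1814400 · (9/11)^{11} = 56937794554569600/285311670611 ≈ 199563.


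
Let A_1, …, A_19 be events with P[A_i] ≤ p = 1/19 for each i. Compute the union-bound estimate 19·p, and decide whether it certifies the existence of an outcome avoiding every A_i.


Union bound: P[∪_{i=1}^{19} A_i] ≤ Σ_i P[A_i] ≤ 19·p = 19·(1/19) = 1.
Numerically: 1 ≈ 1.00000.
Is 1 < 1? NO.
Since the bound 1 is ≥ 1, the union bound is uninformative here; it does NOT by itself certify existence.

19·p = 1 ≈ 1.00000; existence NOT certified by the union bound.


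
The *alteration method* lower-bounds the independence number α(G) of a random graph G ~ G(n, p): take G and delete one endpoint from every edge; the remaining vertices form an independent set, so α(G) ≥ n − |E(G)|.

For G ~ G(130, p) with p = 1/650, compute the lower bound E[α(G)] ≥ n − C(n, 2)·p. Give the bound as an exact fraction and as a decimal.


E[|E(G)|] = C(130, 2)·p = 8385 · (1/650) = 129/10.
E[α(G)] ≥ n − E[|E(G)|] = 130 − 129/10 = 1171/10.
Numerically: ≈ 117.100.
(This is only a lower bound; the true E[α(G)] may be larger.)

E[α(G)] ≥ 1171/10 ≈ 117.100.


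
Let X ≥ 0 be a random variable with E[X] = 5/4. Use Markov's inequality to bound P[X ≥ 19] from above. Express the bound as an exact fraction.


μ = E[X] = 5/4, a = 19.
Markov: P[X ≥ 19] ≤ μ/a = (5/4)/19 = 5/76.
Numerically: ≈ 0.066.
(Since a = 19 > μ = 1.250, the bound 5/76 is < 1 and informative.)

P[X ≥ 19] ≤ 5/76 ≈ 0.066.


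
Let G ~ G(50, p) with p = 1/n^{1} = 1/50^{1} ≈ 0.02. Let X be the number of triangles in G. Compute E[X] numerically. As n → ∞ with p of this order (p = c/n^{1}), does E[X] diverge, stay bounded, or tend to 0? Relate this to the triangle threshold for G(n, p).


Number of potential triangles: C(50, 3) = 19600.
Each occurs with probability p³ ≈ (0.02)³ ≈ 8.0000000e-06.
By linearity: E[X] = C(50, 3)·p³ ≈ 19600 · 8.0000000e-06 ≈ 0.15680.
Here α = 1, so p = 1/n is exactly at the triangle threshold p ~ 1/n. Asymptotically E[X] → c³/6 = 1³/6 = 1/6 ≈ 0.16667, a bounded constant. In this regime the triangle count is asymptotically Poisson(c³/6).

E[X] ≈ 0.15680; in regime p = Θ(1/n^{1}) E[X] stays bounded (at the triangle threshold p ~ 1/n).


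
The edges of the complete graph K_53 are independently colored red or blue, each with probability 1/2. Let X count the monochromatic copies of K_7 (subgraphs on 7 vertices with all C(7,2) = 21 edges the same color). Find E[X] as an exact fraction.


Let X = Σ_S X_S over the C(53, 7) = 154143080 subsets S of size 7, where X_S = 1 if the K_7 on S is monochromatic.
For a fixed S, the K_7 on S has C(7, 2) = 21 edges. P[all 21 edges red] = (1/2)^21, and likewise for blue, so P[monochromatic] = 2·(1/2)^21 = 2^{1 − 21} = 1/1048576.
Summing: E[X] = C(53, 7) · 2^{1 − 21} = 154143080 · 1/1048576 = 19267885/131072.
Numerically: E[X] ≈ 147.0023.

E[X] = C(53,7)·2^(1−C(7,2)) = 19267885/131072 ≈ 147.0023.


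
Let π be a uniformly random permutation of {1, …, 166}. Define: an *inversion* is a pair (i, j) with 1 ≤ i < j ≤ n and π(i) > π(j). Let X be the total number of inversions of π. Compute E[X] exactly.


Write X = Σ X_I over the C(166, 2) = 13695 pairs i < j, with X_I the indicator of one inversion.
There are 13695 indicators.
For each fixed pair i < j, the values π(i) and π(j) are two distinct elements of {1, …, 166} in uniformly random order; by symmetry P[π(i) > π(j)] = 1/2.
By linearity: E[X] = 13695 · (1/2) = C(166, 2) · (1/2) = 13695/2 = 13695/2 ≈ 6847.500000.

E[X] = 13695/2 = 6847.500000.


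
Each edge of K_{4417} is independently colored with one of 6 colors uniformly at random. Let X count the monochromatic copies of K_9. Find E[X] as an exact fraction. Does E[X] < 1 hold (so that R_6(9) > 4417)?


E[X] = C(4417, 9) · 6^{1 − 36} = 1749208766098544225331185560 · 6^{−35} = 1749208766098544225331185560/1719070799748422591028658176.
As a reduced fraction: E[X] = 218651095762318028166398195/214883849968552823878582272 ≈ 1.018.
Is E[X] < 1? NO.
Since E[X] ≥ 1, the first-moment bound is inconclusive at n = 4417; it does NOT by itself certify R_6(9) > 4417.

E[X] = 218651095762318028166398195/214883849968552823878582272 ≈ 1.018; E[X] ≥ 1; first-moment method inconclusive here.


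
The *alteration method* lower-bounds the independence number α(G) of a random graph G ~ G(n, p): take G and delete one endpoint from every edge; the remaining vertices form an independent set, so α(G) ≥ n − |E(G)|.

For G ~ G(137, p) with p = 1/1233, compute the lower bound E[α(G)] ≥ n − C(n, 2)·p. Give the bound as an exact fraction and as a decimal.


E[|E(G)|] = C(137, 2)·p = 9316 · (1/1233) = 68/9.
E[α(G)] ≥ n − E[|E(G)|] = 137 − 68/9 = 1165/9.
Numerically: ≈ 129.4444.
(This is only a lower bound; the true E[α(G)] may be larger.)

E[α(G)] ≥ 1165/9 ≈ 129.4444.


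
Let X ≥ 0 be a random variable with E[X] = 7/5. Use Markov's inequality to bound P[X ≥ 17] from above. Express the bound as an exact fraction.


μ = E[X] = 7/5, a = 17.
Markov: P[X ≥ 17] ≤ μ/a = (7/5)/17 = 7/85.
Numerically: ≈ 0.082.
(Since a = 17 > μ = 1.400, the bound 7/85 is < 1 and informative.)

P[X ≥ 17] ≤ 7/85 ≈ 0.082.


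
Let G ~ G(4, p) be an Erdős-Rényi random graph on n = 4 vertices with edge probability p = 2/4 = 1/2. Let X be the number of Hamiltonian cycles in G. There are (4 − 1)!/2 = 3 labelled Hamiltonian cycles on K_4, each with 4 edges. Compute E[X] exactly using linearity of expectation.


K_4 has (4 − 1)!/2 = 3 labelled Hamiltonian cycles.
For each such Hamiltonian cycle H, let X_H = 1 if all 4 edges of H are present in G. Then P[X_H = 1] = p^{4} = (1/2)^{4} = 1/16.
Summing the indicators: E[X] = Σ_H E[X_H] = 3 · p^{4} = 3 · 1/16 = 3/16.
Numerically: E[X] ≈ 0.188.

E[X] = 3 · (1/2)^{4} = 3/16 ≈ 0.188.


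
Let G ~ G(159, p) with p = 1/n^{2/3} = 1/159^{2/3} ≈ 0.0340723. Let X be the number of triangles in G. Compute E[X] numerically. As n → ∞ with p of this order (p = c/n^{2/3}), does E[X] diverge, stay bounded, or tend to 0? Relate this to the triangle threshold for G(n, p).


Number of potential triangles: C(159, 3) = 657359.
Each occurs with probability p³ ≈ (0.0340723)³ ≈ 3.95553973e-05.
By linearity: E[X] = C(159, 3)·p³ ≈ 657359 · 3.95553973e-05 ≈ 26.002096.
Since α = 2/3 < 1, p = c/n^{2/3} ≫ 1/n is above the triangle threshold p ~ 1/n. Asymptotically E[X] ~ (c³/6)·n^{3(1−α)} = (1³/6)·n^{1} → ∞; triangles are abundant w.h.p.

E[X] ≈ 26.002096; in regime p = Θ(1/n^{2/3}) E[X] diverges (above the triangle threshold p ~ 1/n).


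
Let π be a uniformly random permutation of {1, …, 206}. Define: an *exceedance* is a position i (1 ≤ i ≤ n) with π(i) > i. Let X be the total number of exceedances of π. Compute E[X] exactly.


Write X = Σ_{i=1}^{206} X_i, where X_i = 1_{π(i) > i}.
For each fixed i, π(i) is uniform over {1, …, 206} (marginal of a uniform permutation), so P[π(i) > i] = (n − i)/n. Summing: Σ_{i=1}^{206} (n − i)/n = (0 + 1 + … + 205)/206 = 206(206 − 1)/(2·206) = (206 − 1)/2.
Hence E[X] = Σ_{i=1}^{206} (206 − i)/206 = 205/2 ≈ 102.5000.

E[X] = 205/2 = 102.5000.


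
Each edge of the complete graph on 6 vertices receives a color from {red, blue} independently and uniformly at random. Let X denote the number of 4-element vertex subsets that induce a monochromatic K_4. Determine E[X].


Let X = Σ_S X_S over the C(6, 4) = 15 subsets S of size 4, where X_S = 1 if the K_4 on S is monochromatic.
For a fixed S, the K_4 on S has C(4, 2) = 6 edges. P[all 6 edges red] = (1/2)^6, and likewise for blue, so P[monochromatic] = 2·(1/2)^6 = 2^{1 − 6} = 1/32.
By linearity of expectation: E[X] = C(6, 4) · 2^{1 − 6} = 15 · 1/32 = 15/32.
Numerically: E[X] ≈ 0.469.

E[X] = C(6,4)·2^(1−C(4,2)) = 15/32 ≈ 0.469.


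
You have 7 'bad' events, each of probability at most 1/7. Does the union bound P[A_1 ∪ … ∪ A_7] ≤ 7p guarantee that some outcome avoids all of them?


Union bound: P[∪_{i=1}^{7} A_i] ≤ Σ_i P[A_i] ≤ 7·p = 7·(1/7) = 1.
Numerically: 1 ≈ 1.0000.
Is 1 < 1? NO.
Since the bound 1 is ≥ 1, the union bound is uninformative here; it does NOT by itself certify existence.

7·p = 1 ≈ 1.0000; existence NOT certified by the union bound.


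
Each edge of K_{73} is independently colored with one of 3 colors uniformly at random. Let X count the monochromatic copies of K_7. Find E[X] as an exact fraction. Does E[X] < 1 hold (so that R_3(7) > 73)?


E[X] = C(73, 7) · 3^{1 − 21} = 1629348612 · 3^{−20} = 1629348612/3486784401.
As a reduced fraction: E[X] = 543116204/1162261467 ≈ 0.467293.
Is E[X] < 1? YES.
Since E[X] < 1, there exists a 3-coloring of K_{73} with no monochromatic K_7; hence R_3(7) > 73.

E[X] = 543116204/1162261467 ≈ 0.467293; E[X] < 1, so R_3(7) > 73.


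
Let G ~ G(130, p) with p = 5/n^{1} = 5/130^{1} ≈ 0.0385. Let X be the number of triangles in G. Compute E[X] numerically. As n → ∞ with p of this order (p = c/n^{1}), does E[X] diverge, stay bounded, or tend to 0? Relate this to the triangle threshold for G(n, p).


Number of potential triangles: C(130, 3) = 357760.
Each occurs with probability p³ ≈ (0.0385)³ ≈ 5.68958e-05.
By linearity: E[X] = C(130, 3)·p³ ≈ 357760 · 5.68958e-05 ≈ 20.355.
Here α = 1, so p = 5/n is exactly at the triangle threshold p ~ 1/n. Asymptotically E[X] → c³/6 = 5³/6 = 125/6 ≈ 20.833, a bounded constant. In this regime the triangle count is asymptotically Poisson(c³/6).

E[X] ≈ 20.355; in regime p = Θ(1/n^{1}) E[X] stays bounded (at the triangle threshold p ~ 1/n).


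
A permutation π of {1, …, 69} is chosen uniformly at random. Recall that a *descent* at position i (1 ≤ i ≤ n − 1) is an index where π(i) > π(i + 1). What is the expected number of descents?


Write X = Σ X_I over i = 1, …, 68, with X_I the indicator of one descent.
There are 68 indicators.
For each fixed i, the pair (π(i), π(i+1)) is a uniformly random ordered pair of distinct values from {1, …, 69}; by symmetry P[π(i) > π(i+1)] = 1/2.
By linearity: E[X] = 68 · (1/2) = (69 − 1) · (1/2) = 34 ≈ 34.000000.

E[X] = 34 = 34.000000.


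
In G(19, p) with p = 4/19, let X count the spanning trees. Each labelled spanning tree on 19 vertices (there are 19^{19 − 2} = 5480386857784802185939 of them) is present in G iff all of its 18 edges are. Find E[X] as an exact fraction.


K_19 has 19^{19 − 2} = 5480386857784802185939 labelled spanning trees.
For each such spanning tree H, let X_H = 1 if all 18 edges of H are present in G. Then P[X_H = 1] = p^{18} = (4/19)^{18} = 68719476736/104127350297911241532841.
Summing the indicators: E[X] = Σ_H E[X_H] = 5480386857784802185939 · p^{18} = 5480386857784802185939 · 68719476736/104127350297911241532841 = 68719476736/19.
Numerically: E[X] ≈ 3.61681e+09.

E[X] = 5480386857784802185939 · (4/19)^{18} = 68719476736/19 ≈ 3.61681e+09.


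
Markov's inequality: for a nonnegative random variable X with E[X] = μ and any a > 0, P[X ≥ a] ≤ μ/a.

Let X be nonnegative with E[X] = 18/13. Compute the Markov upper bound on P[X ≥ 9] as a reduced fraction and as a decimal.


μ = E[X] = 18/13, a = 9.
Markov: P[X ≥ 9] ≤ μ/a = (18/13)/9 = 2/13.
Numerically: ≈ 0.15385.
(Since a = 9 > μ = 1.38462, the bound 2/13 is < 1 and informative.)

P[X ≥ 9] ≤ 2/13 ≈ 0.15385.


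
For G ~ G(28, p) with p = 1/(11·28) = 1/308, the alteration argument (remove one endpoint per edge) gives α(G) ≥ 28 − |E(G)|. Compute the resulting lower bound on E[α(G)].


E[|E(G)|] = C(28, 2)·p = 378 · (1/308) = 27/22.
E[α(G)] ≥ n − E[|E(G)|] = 28 − 27/22 = 589/22.
Numerically: ≈ 26.772727.
(This is only a lower bound; the true E[α(G)] may be larger.)

E[α(G)] ≥ 589/22 ≈ 26.772727.


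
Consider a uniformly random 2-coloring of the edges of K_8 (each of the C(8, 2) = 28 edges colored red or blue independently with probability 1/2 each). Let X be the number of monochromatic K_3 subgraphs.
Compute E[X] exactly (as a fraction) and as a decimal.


Let X = Σ_S X_S over the C(8, 3) = 56 subsets S of size 3, where X_S = 1 if the K_3 on S is monochromatic.
For a fixed S, the K_3 on S has C(3, 2) = 3 edges. P[all 3 edges red] = (1/2)^3, and likewise for blue, so P[monochromatic] = 2·(1/2)^3 = 2^{1 − 3} = 1/4.
By linearity: E[X] = C(8, 3) · 2^{1 − 3} = 56 · 1/4 = 14.
Numerically: E[X] ≈ 14.0000.

E[X] = C(8,3)·2^(1−C(3,2)) = 14 ≈ 14.0000.


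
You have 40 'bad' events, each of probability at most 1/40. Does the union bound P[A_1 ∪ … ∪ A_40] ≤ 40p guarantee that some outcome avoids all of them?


Union bound: P[∪_{i=1}^{40} A_i] ≤ Σ_i P[A_i] ≤ 40·p = 40·(1/40) = 1.
Numerically: 1 ≈ 1.000.
Is 1 < 1? NO.
Since the bound 1 is ≥ 1, the union bound is uninformative here; it does NOT by itself certify existence.

40·p = 1 ≈ 1.000; existence NOT certified by the union bound.


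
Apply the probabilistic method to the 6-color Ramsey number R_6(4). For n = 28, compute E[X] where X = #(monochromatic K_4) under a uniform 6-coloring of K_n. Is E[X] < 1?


E[X] = C(28, 4) · 6^{1 − 6} = 20475 · 6^{−5} = 20475/7776.
As a reduced fraction: E[X] = 2275/864 ≈ 2.633102.
Is E[X] < 1? NO.
Since E[X] ≥ 1, the first-moment bound is inconclusive at n = 28; it does NOT by itself certify R_6(4) > 28.

E[X] = 2275/864 ≈ 2.633102; E[X] ≥ 1; first-moment method inconclusive here.


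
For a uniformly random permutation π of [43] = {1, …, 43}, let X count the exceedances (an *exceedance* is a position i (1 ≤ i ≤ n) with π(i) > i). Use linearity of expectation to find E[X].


Write X = Σ_{i=1}^{43} X_i, where X_i = 1_{π(i) > i}.
For each fixed i, π(i) is uniform over {1, …, 43} (marginal of a uniform permutation), so P[π(i) > i] = (n − i)/n. Summing: Σ_{i=1}^{43} (n − i)/n = (0 + 1 + … + 42)/43 = 43(43 − 1)/(2·43) = (43 − 1)/2.
Hence E[X] = Σ_{i=1}^{43} (43 − i)/43 = 21 ≈ 21.000000.

E[X] = 21 = 21.000000.


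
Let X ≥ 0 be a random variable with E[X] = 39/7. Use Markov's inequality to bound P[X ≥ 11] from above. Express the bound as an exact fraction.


μ = E[X] = 39/7, a = 11.
Markov: P[X ≥ 11] ≤ μ/a = (39/7)/11 = 39/77.
Numerically: ≈ 0.5065.
(Since a = 11 > μ = 5.5714, the bound 39/77 is < 1 and informative.)

P[X ≥ 11] ≤ 39/77 ≈ 0.5065.


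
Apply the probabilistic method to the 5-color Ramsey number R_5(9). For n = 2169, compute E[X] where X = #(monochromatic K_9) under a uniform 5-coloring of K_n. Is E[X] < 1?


E[X] = C(2169, 9) · 5^{1 − 36} = 2879753360044504243499683 · 5^{−35} = 2879753360044504243499683/2910383045673370361328125.
As a reduced fraction: E[X] = 2879753360044504243499683/2910383045673370361328125 ≈ 0.989476.
Is E[X] < 1? YES.
Since E[X] < 1, there exists a 5-coloring of K_{2169} with no monochromatic K_9; hence R_5(9) > 2169.

E[X] = 2879753360044504243499683/2910383045673370361328125 ≈ 0.989476; E[X] < 1, so R_5(9) > 2169.


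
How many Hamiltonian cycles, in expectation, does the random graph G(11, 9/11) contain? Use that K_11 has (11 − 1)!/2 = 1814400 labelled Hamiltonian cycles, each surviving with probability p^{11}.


K_11 has (11 − 1)!/2 = 1814400 labelled Hamiltonian cycles.
For each such Hamiltonian cycle H, let X_H = 1 if all 11 edges of H are present in G. Then P[X_H = 1] = p^{11} = (9/11)^{11} = 31381059609/285311670611.
Summing the indicators: E[X] = Σ_H E[X_H] = 1814400 · p^{11} = 1814400 · 31381059609/285311670611 = 56937794554569600/285311670611.
Numerically: E[X] ≈ 1.9956e+05.

E[X] = 1814400 · (9/11)^{11} = 56937794554569600/285311670611 ≈ 1.9956e+05.


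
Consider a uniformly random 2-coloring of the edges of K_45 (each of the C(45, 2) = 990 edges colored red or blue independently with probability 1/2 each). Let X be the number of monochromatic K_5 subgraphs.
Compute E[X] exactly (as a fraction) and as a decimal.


Let X = Σ_S X_S over the C(45, 5) = 1221759 subsets S of size 5, where X_S = 1 if the K_5 on S is monochromatic.
For a fixed S, the K_5 on S has C(5, 2) = 10 edges. P[all 10 edges red] = (1/2)^10, and likewise for blue, so P[monochromatic] = 2·(1/2)^10 = 2^{1 − 10} = 1/512.
By linearity of expectation: E[X] = C(45, 5) · 2^{1 − 10} = 1221759 · 1/512 = 1221759/512.
Numerically: E[X] ≈ 2386.248.

E[X] = C(45,5)·2^(1−C(5,2)) = 1221759/512 ≈ 2386.248.


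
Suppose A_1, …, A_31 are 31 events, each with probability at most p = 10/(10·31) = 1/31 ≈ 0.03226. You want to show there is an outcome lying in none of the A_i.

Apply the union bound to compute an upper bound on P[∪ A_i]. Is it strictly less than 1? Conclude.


Union bound: P[∪_{i=1}^{31} A_i] ≤ Σ_i P[A_i] ≤ 31·p = 31·(1/31) = 1.
Numerically: 1 ≈ 1.00000.
Is 1 < 1? NO.
Since the bound 1 is ≥ 1, the union bound is uninformative here; it does NOT by itself certify existence.

31·p = 1 ≈ 1.00000; existence NOT certified by the union bound.


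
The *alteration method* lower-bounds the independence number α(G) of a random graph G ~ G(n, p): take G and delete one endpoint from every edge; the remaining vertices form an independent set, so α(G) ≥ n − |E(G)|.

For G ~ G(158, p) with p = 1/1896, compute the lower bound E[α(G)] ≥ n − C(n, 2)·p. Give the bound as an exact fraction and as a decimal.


E[|E(G)|] = C(158, 2)·p = 12403 · (1/1896) = 157/24.
E[α(G)] ≥ n − E[|E(G)|] = 158 − 157/24 = 3635/24.
Numerically: ≈ 151.458333.
(This is only a lower bound; the true E[α(G)] may be larger.)

E[α(G)] ≥ 3635/24 ≈ 151.458333.


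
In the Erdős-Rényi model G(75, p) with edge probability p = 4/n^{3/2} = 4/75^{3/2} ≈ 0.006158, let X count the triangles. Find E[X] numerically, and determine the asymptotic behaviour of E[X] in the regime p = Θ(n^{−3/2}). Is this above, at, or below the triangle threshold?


Number of potential triangles: C(75, 3) = 67525.
Each occurs with probability p³ ≈ (0.006158)³ ≈ 2.335631e-07.
By linearity: E[X] = C(75, 3)·p³ ≈ 67525 · 2.335631e-07 ≈ 0.0158.
Since α = 3/2 > 1, p = c/n^{3/2} = o(1/n) is below the triangle threshold p ~ 1/n. Asymptotically E[X] ~ (c³/6)·n^{3(1−α)} = (4³/6)·n^{-1.5} → 0, so by Markov's inequality G has no triangles w.h.p.

E[X] ≈ 0.0158; in regime p = Θ(1/n^{3/2}) E[X] tends to 0 (below the triangle threshold p ~ 1/n).


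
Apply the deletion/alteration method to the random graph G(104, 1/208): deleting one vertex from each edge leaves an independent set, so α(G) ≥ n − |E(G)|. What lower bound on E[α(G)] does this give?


E[|E(G)|] = C(104, 2)·p = 5356 · (1/208) = 103/4.
E[α(G)] ≥ n − E[|E(G)|] = 104 − 103/4 = 313/4.
Numerically: ≈ 78.250.
(This is only a lower bound; the true E[α(G)] may be larger.)

E[α(G)] ≥ 313/4 ≈ 78.250.


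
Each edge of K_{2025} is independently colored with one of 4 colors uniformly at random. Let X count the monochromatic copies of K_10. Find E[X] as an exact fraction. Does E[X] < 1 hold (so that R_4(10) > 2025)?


E[X] = C(2025, 10) · 4^{1 − 45} = 312479209053472269772600560 · 4^{−44} = 312479209053472269772600560/309485009821345068724781056.
As a reduced fraction: E[X] = 19529950565842016860787535/19342813113834066795298816 ≈ 1.009675.
Is E[X] < 1? NO.
Since E[X] ≥ 1, the first-moment bound is inconclusive at n = 2025; it does NOT by itself certify R_4(10) > 2025.

E[X] = 19529950565842016860787535/19342813113834066795298816 ≈ 1.009675; E[X] ≥ 1; first-moment method inconclusive here.


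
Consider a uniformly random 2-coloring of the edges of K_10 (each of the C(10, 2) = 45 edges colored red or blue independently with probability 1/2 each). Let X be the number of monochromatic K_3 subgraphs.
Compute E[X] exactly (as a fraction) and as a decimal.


Let X = Σ_S X_S over the C(10, 3) = 120 subsets S of size 3, where X_S = 1 if the K_3 on S is monochromatic.
For a fixed S, the K_3 on S has C(3, 2) = 3 edges. P[all 3 edges red] = (1/2)^3, and likewise for blue, so P[monochromatic] = 2·(1/2)^3 = 2^{1 − 3} = 1/4.
Summing: E[X] = C(10, 3) · 2^{1 − 3} = 120 · 1/4 = 30.
Numerically: E[X] ≈ 30.0000.

E[X] = C(10,3)·2^(1−C(3,2)) = 30 ≈ 30.0000.


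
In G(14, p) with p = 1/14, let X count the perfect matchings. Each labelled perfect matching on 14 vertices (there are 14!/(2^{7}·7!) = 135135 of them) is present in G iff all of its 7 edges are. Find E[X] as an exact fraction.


K_14 has 14!/(2^{7}·7!) = 135135 labelled perfect matchings.
For each such perfect matching H, let X_H = 1 if all 7 edges of H are present in G. Then P[X_H = 1] = p^{7} = (1/14)^{7} = 1/105413504.
Summing the indicators: E[X] = Σ_H E[X_H] = 135135 · p^{7} = 135135 · 1/105413504 = 19305/15059072.
Numerically: E[X] ≈ 0.00128.

E[X] = 135135 · (1/14)^{7} = 19305/15059072 ≈ 0.00128.


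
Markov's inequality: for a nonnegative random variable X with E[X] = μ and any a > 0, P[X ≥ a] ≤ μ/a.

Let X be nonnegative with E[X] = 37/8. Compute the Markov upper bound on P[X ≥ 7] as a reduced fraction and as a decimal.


μ = E[X] = 37/8, a = 7.
Markov: P[X ≥ 7] ≤ μ/a = (37/8)/7 = 37/56.
Numerically: ≈ 0.661.
(Since a = 7 > μ = 4.625, the bound 37/56 is < 1 and informative.)

P[X ≥ 7] ≤ 37/56 ≈ 0.661.


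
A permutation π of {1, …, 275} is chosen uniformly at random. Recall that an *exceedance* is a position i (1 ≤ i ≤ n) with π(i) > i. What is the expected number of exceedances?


Write X = Σ_{i=1}^{275} X_i, where X_i = 1_{π(i) > i}.
For each fixed i, π(i) is uniform over {1, …, 275} (marginal of a uniform permutation), so P[π(i) > i] = (n − i)/n. Summing: Σ_{i=1}^{275} (n − i)/n = (0 + 1 + … + 274)/275 = 275(275 − 1)/(2·275) = (275 − 1)/2.
Hence E[X] = Σ_{i=1}^{275} (275 − i)/275 = 137 ≈ 137.0000.

E[X] = 137 = 137.0000.


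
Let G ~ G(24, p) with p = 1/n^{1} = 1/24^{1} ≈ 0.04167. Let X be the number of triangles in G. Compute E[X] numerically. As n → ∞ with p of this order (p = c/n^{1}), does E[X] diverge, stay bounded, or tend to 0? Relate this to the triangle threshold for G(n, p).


Number of potential triangles: C(24, 3) = 2024.
Each occurs with probability p³ ≈ (0.04167)³ ≈ 7.233796e-05.
By linearity: E[X] = C(24, 3)·p³ ≈ 2024 · 7.233796e-05 ≈ 0.1464.
Here α = 1, so p = 1/n is exactly at the triangle threshold p ~ 1/n. Asymptotically E[X] → c³/6 = 1³/6 = 1/6 ≈ 0.1667, a bounded constant. In this regime the triangle count is asymptotically Poisson(c³/6).

E[X] ≈ 0.1464; in regime p = Θ(1/n^{1}) E[X] stays bounded (at the triangle threshold p ~ 1/n).


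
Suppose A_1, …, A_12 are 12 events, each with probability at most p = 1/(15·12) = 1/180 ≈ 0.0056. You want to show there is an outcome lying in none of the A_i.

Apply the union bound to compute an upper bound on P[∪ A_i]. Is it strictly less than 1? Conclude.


Union bound: P[∪_{i=1}^{12} A_i] ≤ Σ_i P[A_i] ≤ 12·p = 12·(1/180) = 1/15.
Numerically: 1/15 ≈ 0.0667.
Is 1/15 < 1? YES.
Since P[∪ A_i] ≤ 1/15 < 1, the complement has P[∩ A_i^c] ≥ 1 − 1/15 = 14/15 > 0, so some outcome avoids every A_i.

12·p = 1/15 ≈ 0.0667; existence CERTIFIED by the union bound.


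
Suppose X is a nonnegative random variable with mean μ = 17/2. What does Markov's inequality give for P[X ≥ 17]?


μ = E[X] = 17/2, a = 17.
Markov: P[X ≥ 17] ≤ μ/a = (17/2)/17 = 1/2.
Numerically: ≈ 0.50000.
(Since a = 17 > μ = 8.50000, the bound 1/2 is < 1 and informative.)

P[X ≥ 17] ≤ 1/2 ≈ 0.50000.


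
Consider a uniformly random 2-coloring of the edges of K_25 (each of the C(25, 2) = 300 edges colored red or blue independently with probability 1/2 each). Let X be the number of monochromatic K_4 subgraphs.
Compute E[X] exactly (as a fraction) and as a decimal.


Let X = Σ_S X_S over the C(25, 4) = 12650 subsets S of size 4, where X_S = 1 if the K_4 on S is monochromatic.
For a fixed S, the K_4 on S has C(4, 2) = 6 edges. P[all 6 edges red] = (1/2)^6, and likewise for blue, so P[monochromatic] = 2·(1/2)^6 = 2^{1 − 6} = 1/32.
Summing: E[X] = C(25, 4) · 2^{1 − 6} = 12650 · 1/32 = 6325/16.
Numerically: E[X] ≈ 395.312500.

E[X] = C(25,4)·2^(1−C(4,2)) = 6325/16 ≈ 395.312500.


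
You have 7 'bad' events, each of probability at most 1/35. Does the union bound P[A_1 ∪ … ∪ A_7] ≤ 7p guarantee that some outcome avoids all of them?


Union bound: P[∪_{i=1}^{7} A_i] ≤ Σ_i P[A_i] ≤ 7·p = 7·(1/35) = 1/5.
Numerically: 1/5 ≈ 0.2000000.
Is 1/5 < 1? YES.
Since P[∪ A_i] ≤ 1/5 < 1, the complement has P[∩ A_i^c] ≥ 1 − 1/5 = 4/5 > 0, so some outcome avoids every A_i.

7·p = 1/5 ≈ 0.2000000; existence CERTIFIED by the union bound.


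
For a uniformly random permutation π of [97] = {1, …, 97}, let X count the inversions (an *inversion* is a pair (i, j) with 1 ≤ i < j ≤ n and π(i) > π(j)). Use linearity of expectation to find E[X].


Write X = Σ X_I over the C(97, 2) = 4656 pairs i < j, with X_I the indicator of one inversion.
There are 4656 indicators.
For each fixed pair i < j, the values π(i) and π(j) are two distinct elements of {1, …, 97} in uniformly random order; by symmetry P[π(i) > π(j)] = 1/2.
By linearity: E[X] = 4656 · (1/2) = C(97, 2) · (1/2) = 4656/2 = 2328 ≈ 2328.00000.

E[X] = 2328 = 2328.00000.


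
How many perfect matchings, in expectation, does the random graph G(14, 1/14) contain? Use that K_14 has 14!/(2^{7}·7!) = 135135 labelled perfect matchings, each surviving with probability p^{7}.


K_14 has 14!/(2^{7}·7!) = 135135 labelled perfect matchings.
For each such perfect matching H, let X_H = 1 if all 7 edges of H are present in G. Then P[X_H = 1] = p^{7} = (1/14)^{7} = 1/105413504.
By linearity of expectation: E[X] = Σ_H E[X_H] = 135135 · p^{7} = 135135 · 1/105413504 = 19305/15059072.
Numerically: E[X] ≈ 0.001282.

E[X] = 135135 · (1/14)^{7} = 19305/15059072 ≈ 0.001282.


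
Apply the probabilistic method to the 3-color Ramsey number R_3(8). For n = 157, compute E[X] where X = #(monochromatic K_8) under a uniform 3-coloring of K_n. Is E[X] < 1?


E[X] = C(157, 8) · 3^{1 − 28} = 7637643295425 · 3^{−27} = 7637643295425/7625597484987.
As a reduced fraction: E[X] = 848627032825/847288609443 ≈ 1.002.
Is E[X] < 1? NO.
Since E[X] ≥ 1, the first-moment bound is inconclusive at n = 157; it does NOT by itself certify R_3(8) > 157.

E[X] = 848627032825/847288609443 ≈ 1.002; E[X] ≥ 1; first-moment method inconclusive here.


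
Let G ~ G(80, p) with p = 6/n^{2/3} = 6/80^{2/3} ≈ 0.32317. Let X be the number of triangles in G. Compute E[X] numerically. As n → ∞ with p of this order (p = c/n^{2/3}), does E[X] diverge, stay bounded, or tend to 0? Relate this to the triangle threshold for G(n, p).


Number of potential triangles: C(80, 3) = 82160.
Each occurs with probability p³ ≈ (0.32317)³ ≈ 3.3750000e-02.
By linearity: E[X] = C(80, 3)·p³ ≈ 82160 · 3.3750000e-02 ≈ 2772.90000.
Since α = 2/3 < 1, p = c/n^{2/3} ≫ 1/n is above the triangle threshold p ~ 1/n. Asymptotically E[X] ~ (c³/6)·n^{3(1−α)} = (6³/6)·n^{1} → ∞; triangles are abundant w.h.p.

E[X] ≈ 2772.90000; in regime p = Θ(1/n^{2/3}) E[X] diverges (above the triangle threshold p ~ 1/n).


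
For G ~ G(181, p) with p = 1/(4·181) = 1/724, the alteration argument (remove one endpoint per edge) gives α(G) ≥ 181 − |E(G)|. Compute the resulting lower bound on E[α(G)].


E[|E(G)|] = C(181, 2)·p = 16290 · (1/724) = 45/2.
E[α(G)] ≥ n − E[|E(G)|] = 181 − 45/2 = 317/2.
Numerically: ≈ 158.500.
(This is only a lower bound; the true E[α(G)] may be larger.)

E[α(G)] ≥ 317/2 ≈ 158.500.


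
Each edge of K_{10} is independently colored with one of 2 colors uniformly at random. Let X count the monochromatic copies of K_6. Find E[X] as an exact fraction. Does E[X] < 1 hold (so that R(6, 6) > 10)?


E[X] = C(10, 6) · 2^{1 − 15} = 210 · 2^{−14} = 210/16384.
As a reduced fraction: E[X] = 105/8192 ≈ 0.01282.
Is E[X] < 1? YES.
Since E[X] < 1, there exists a 2-coloring of K_{10} with no monochromatic K_6; hence R(6, 6) > 10.

E[X] = 105/8192 ≈ 0.01282; E[X] < 1, so R(6, 6) > 10.


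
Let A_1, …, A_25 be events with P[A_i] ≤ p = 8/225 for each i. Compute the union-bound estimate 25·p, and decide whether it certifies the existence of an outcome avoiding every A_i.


Union bound: P[∪_{i=1}^{25} A_i] ≤ Σ_i P[A_i] ≤ 25·p = 25·(8/225) = 8/9.
Numerically: 8/9 ≈ 0.889.
Is 8/9 < 1? YES.
Since P[∪ A_i] ≤ 8/9 < 1, the complement has P[∩ A_i^c] ≥ 1 − 8/9 = 1/9 > 0, so some outcome avoids every A_i.

25·p = 8/9 ≈ 0.889; existence CERTIFIED by the union bound.


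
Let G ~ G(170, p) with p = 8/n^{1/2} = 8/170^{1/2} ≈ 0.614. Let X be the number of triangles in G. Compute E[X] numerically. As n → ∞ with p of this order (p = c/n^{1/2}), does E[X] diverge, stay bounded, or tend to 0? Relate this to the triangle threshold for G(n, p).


Number of potential triangles: C(170, 3) = 804440.
Each occurs with probability p³ ≈ (0.614)³ ≈ 2.30992e-01.
By linearity: E[X] = C(170, 3)·p³ ≈ 804440 · 2.30992e-01 ≈ 185819.050.
Since α = 1/2 < 1, p = c/n^{1/2} ≫ 1/n is above the triangle threshold p ~ 1/n. Asymptotically E[X] ~ (c³/6)·n^{3(1−α)} = (8³/6)·n^{1.5} → ∞; triangles are abundant w.h.p.

E[X] ≈ 185819.050; in regime p = Θ(1/n^{1/2}) E[X] diverges (above the triangle threshold p ~ 1/n).


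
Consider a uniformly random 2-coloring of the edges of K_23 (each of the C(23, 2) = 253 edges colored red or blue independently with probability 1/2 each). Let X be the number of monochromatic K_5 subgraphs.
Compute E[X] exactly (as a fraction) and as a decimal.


Let X = Σ_S X_S over the C(23, 5) = 33649 subsets S of size 5, where X_S = 1 if the K_5 on S is monochromatic.
For a fixed S, the K_5 on S has C(5, 2) = 10 edges. P[all 10 edges red] = (1/2)^10, and likewise for blue, so P[monochromatic] = 2·(1/2)^10 = 2^{1 − 10} = 1/512.
By linearity: E[X] = C(23, 5) · 2^{1 − 10} = 33649 · 1/512 = 33649/512.
Numerically: E[X] ≈ 65.7207.

E[X] = C(23,5)·2^(1−C(5,2)) = 33649/512 ≈ 65.7207.


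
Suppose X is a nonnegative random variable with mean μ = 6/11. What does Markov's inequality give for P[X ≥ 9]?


μ = E[X] = 6/11, a = 9.
Markov: P[X ≥ 9] ≤ μ/a = (6/11)/9 = 2/33.
Numerically: ≈ 0.0606.
(Since a = 9 > μ = 0.5455, the bound 2/33 is < 1 and informative.)

P[X ≥ 9] ≤ 2/33 ≈ 0.0606.
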